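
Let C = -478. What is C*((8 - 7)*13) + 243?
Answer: -5971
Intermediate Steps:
C*((8 - 7)*13) + 243 = -478*(8 - 7)*13 + 243 = -478*13 + 243 = -6214 + 243 = -5971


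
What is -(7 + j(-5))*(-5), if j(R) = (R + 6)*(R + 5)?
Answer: 35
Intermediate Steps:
j(R) = (5 + R)*(6 + R) (j(R) = (6 + R)*(5 + R) = (5 + R)*(6 + R))
-(7 + j(-5))*(-5) = -(7 + (30 + (-5)² + 11*(-5)))*(-5) = -(7 + (30 + 25 - 55))*(-5) = -(7 + 0)*(-5) = -7*(-5) = -1*(-35) = 35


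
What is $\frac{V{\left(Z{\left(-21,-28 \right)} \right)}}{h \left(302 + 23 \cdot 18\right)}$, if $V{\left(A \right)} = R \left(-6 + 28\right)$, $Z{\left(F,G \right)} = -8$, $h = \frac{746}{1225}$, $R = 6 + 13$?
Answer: $\frac{256025}{267068} \approx 0.95865$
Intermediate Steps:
$R = 19$
$h = \frac{746}{1225}$ ($h = 746 \cdot \frac{1}{1225} = \frac{746}{1225} \approx 0.60898$)
$V{\left(A \right)} = 418$ ($V{\left(A \right)} = 19 \left(-6 + 28\right) = 19 \cdot 22 = 418$)
$\frac{V{\left(Z{\left(-21,-28 \right)} \right)}}{h \left(302 + 23 \cdot 18\right)} = \frac{418}{\frac{746}{1225} \left(302 + 23 \cdot 18\right)} = \frac{418}{\frac{746}{1225} \left(302 + 414\right)} = \frac{418}{\frac{746}{1225} \cdot 716} = \frac{418}{\frac{534136}{1225}} = 418 \cdot \frac{1225}{534136} = \frac{256025}{267068}$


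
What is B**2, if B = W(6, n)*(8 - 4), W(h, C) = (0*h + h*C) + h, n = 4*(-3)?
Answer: 69696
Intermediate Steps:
n = -12
W(h, C) = h + C*h (W(h, C) = (0 + C*h) + h = C*h + h = h + C*h)
B = -264 (B = (6*(1 - 12))*(8 - 4) = (6*(-11))*4 = -66*4 = -264)
B**2 = (-264)**2 = 69696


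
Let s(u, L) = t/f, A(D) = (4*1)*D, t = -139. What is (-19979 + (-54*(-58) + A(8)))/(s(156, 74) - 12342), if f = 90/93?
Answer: 504450/374569 ≈ 1.3467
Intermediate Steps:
f = 30/31 (f = 90*(1/93) = 30/31 ≈ 0.96774)
A(D) = 4*D
s(u, L) = -4309/30 (s(u, L) = -139/30/31 = -139*31/30 = -4309/30)
(-19979 + (-54*(-58) + A(8)))/(s(156, 74) - 12342) = (-19979 + (-54*(-58) + 4*8))/(-4309/30 - 12342) = (-19979 + (3132 + 32))/(-374569/30) = (-19979 + 3164)*(-30/374569) = -16815*(-30/374569) = 504450/374569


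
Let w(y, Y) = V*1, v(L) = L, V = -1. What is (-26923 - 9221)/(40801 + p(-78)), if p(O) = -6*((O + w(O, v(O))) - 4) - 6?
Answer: -36144/41293 ≈ -0.87531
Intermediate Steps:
w(y, Y) = -1 (w(y, Y) = -1*1 = -1)
p(O) = 24 - 6*O (p(O) = -6*((O - 1) - 4) - 6 = -6*((-1 + O) - 4) - 6 = -6*(-5 + O) - 6 = (30 - 6*O) - 6 = 24 - 6*O)
(-26923 - 9221)/(40801 + p(-78)) = (-26923 - 9221)/(40801 + (24 - 6*(-78))) = -36144/(40801 + (24 + 468)) = -36144/(40801 + 492) = -36144/41293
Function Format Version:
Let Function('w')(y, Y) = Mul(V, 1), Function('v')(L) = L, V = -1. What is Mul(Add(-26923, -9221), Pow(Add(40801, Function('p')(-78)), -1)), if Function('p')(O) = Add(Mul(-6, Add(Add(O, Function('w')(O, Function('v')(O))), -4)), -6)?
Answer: Rational(-36144, 41293) ≈ -0.87531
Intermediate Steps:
Function('w')(y, Y) = -1 (Function('w')(y, Y) = Mul(-1, 1) = -1)
Function('p')(O) = Add(24, Mul(-6, O)) (Function('p')(O) = Add(Mul(-6, Add(Add(O, -1), -4)), -6) = Add(Mul(-6, Add(Add(-1, O), -4)), -6) = Add(Mul(-6, Add(-5, O)), -6) = Add(Add(30, Mul(-6, O)), -6) = Add(24, Mul(-6, O)))
Mul(Add(-26923, -9221), Pow(Add(40801, Function('p')(-78)), -1)) = Mul(Add(-26923, -9221), Pow(Add(40801, Add(24, Mul(-6, -78))), -1)) = Mul(-36144, Pow(Add(40801, Add(24, 468)), -1)) = Mul(-36144, Pow(Add(40801, 492), -1)) = Mul(-36144, Pow(41293, -1)) = Mul(-36144, Rational(1, 41293)) = Rational(-36144, 41293)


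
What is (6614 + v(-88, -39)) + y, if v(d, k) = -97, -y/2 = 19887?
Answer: -33257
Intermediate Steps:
y = -39774 (y = -2*19887 = -39774)
(6614 + v(-88, -39)) + y = (6614 - 97) - 39774 = 6517 - 39774 = -33257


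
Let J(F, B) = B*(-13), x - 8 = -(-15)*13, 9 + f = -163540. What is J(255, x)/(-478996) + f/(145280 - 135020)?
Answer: -1398432869/87758910 ≈ -15.935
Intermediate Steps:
f = -163549 (f = -9 - 163540 = -163549)
x = 203 (x = 8 - (-15)*13 = 8 - 5*(-39) = 8 + 195 = 203)
J(F, B) = -13*B
J(255, x)/(-478996) + f/(145280 - 135020) = -13*203/(-478996) - 163549/(145280 - 135020) = -2639*(-1/478996) - 163549/10260 = 377/68428 - 163549*1/10260 = 377/68428 - 163549/10260 = -1398432869/87758910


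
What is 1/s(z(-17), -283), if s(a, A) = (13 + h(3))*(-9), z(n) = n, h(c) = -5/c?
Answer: -1/102 ≈ -0.0098039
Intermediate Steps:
s(a, A) = -102 (s(a, A) = (13 - 5/3)*(-9) = (34/3)*(-9) = -102)
1/s(z(-17), -283) = 1/(-102) = -1/102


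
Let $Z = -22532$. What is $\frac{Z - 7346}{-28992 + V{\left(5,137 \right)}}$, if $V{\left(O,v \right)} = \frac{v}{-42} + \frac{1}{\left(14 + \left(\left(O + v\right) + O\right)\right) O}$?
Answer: $\frac{144310740}{140047109} \approx 1.0304$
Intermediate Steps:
$V{\left(O,v \right)} = - \frac{v}{42} + \frac{1}{O \left(14 + v + 2 O\right)}$ ($V{\left(O,v \right)} = v \left(- \frac{1}{42}\right) + \frac{1}{\left(14 + \left(v + 2 O\right)\right) O} = - \frac{v}{42} + \frac{1}{\left(14 + v + 2 O\right) O} = - \frac{v}{42} + \frac{1}{O \left(14 + v + 2 O\right)}$)
$\frac{Z - 7346}{-28992 + V{\left(5,137 \right)}} = \frac{-22532 - 7346}{-28992 + \frac{42 - 5 \cdot 137^{2} - 70 \cdot 137 - 274 \cdot 5^{2}}{42 \cdot 5 \left(14 + 137 + 2 \cdot 5\right)}} = - \frac{29878}{-28992 + \frac{1}{42} \cdot \frac{1}{5} \frac{1}{14 + 137 + 10} \left(42 - 5 \cdot 18769 - 9590 - 274 \cdot 25\right)} = - \frac{29878}{-28992 + \frac{1}{42} \cdot \frac{1}{5} \cdot \frac{1}{161} \left(42 - 93845 - 9590 - 6850\right)} = - \frac{29878}{-28992 + \frac{1}{42} \cdot \frac{1}{5} \cdot \frac{1}{161} \left(-110243\right)} = - \frac{29878}{-28992 - \frac{15749}{4830}} = - \frac{29878}{- \frac{140047109}{4830}} = \left(-29878\right) \left(- \frac{4830}{140047109}\right) = \frac{144310740}{140047109}$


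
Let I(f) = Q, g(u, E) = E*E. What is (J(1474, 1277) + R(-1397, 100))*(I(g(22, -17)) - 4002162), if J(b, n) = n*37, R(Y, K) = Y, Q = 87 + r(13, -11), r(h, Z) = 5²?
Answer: -183501996600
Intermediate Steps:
r(h, Z) = 25
Q = 112 (Q = 87 + 25 = 112)
g(u, E) = E²
I(f) = 112
J(b, n) = 37*n
(J(1474, 1277) + R(-1397, 100))*(I(g(22, -17)) - 4002162) = (37*1277 - 1397)*(112 - 4002162) = (47249 - 1397)*(-4002050) = 45852*(-4002050) = -183501996600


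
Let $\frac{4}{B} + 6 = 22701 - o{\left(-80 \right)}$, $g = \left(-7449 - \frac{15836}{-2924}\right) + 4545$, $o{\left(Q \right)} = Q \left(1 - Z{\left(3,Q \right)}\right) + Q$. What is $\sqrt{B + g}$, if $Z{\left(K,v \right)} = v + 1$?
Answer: $\frac{i \sqrt{52735414560728727}}{4265385} \approx 53.839 i$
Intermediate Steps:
$Z{\left(K,v \right)} = 1 + v$
$o{\left(Q \right)} = Q - Q^{2}$ ($o{\left(Q \right)} = Q \left(1 - \left(1 + Q\right)\right) + Q = Q \left(- Q\right) + Q = - Q^{2} + Q = Q - Q^{2}$)
$g = - \frac{2118865}{731}$ ($g = \left(-7449 - - \frac{3959}{731}\right) + 4545 = \left(-7449 + \frac{3959}{731}\right) + 4545 = - \frac{5441260}{731} + 4545 = - \frac{2118865}{731} \approx -2898.6$)
$B = \frac{4}{29175}$ ($B = \frac{4}{-6 + \left(22701 - - 80 \left(1 - -80\right)\right)} = \frac{4}{-6 + \left(22701 - - 80 \left(1 + 80\right)\right)} = \frac{4}{-6 + \left(22701 - \left(-80\right) 81\right)} = \frac{4}{-6 + \left(22701 - -6480\right)} = \frac{4}{-6 + \left(22701 + 6480\right)} = \frac{4}{-6 + 29181} = \frac{4}{29175} \approx 0.0001371$)
$\sqrt{B + g} = \sqrt{\frac{4}{29175} - \frac{2118865}{731}} = \sqrt{- \frac{61817883451}{21326925}} = \frac{i \sqrt{52735414560728727}}{4265385}$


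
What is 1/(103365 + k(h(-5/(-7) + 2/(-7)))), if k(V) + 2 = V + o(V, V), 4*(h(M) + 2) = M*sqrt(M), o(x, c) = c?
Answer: 47269516/4885729904235 - 14*sqrt(21)/4885729904235 ≈ 9.6750e-6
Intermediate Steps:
h(M) = -2 + M**(3/2)/4 (h(M) = -2 + (M*sqrt(M))/4 = -2 + M**(3/2)/4)
k(V) = -2 + 2*V (k(V) = -2 + (V + V) = -2 + 2*V)
1/(103365 + k(h(-5/(-7) + 2/(-7)))) = 1/(103365 + (-2 + 2*(-2 + (-5/(-7) + 2/(-7))**(3/2)/4))) = 1/(103365 + (-2 + 2*(-2 + (-5*(-1/7) + 2*(-1/7))**(3/2)/4))) = 1/(103365 + (-2 + 2*(-2 + (5/7 - 2/7)**(3/2)/4))) = 1/(103365 + (-2 + 2*(-2 + (3/7)**(3/2)/4))) = 1/(103365 + (-2 + 2*(-2 + (3*sqrt(21)/49)/4))) = 1/(103365 + (-2 + 2*(-2 + 3*sqrt(21)/196))) = 1/(103365 + (-2 + (-4 + 3*sqrt(21)/98))) = 1/(103365 + (-6 + 3*sqrt(21)/98)) = 1/(103359 + 3*sqrt(21)/98)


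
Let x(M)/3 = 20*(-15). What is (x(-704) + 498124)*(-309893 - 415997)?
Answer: -360929929360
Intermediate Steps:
x(M) = -900 (x(M) = 3*(20*(-15)) = 3*(-300) = -900)
(x(-704) + 498124)*(-309893 - 415997) = (-900 + 498124)*(-309893 - 415997) = 497224*(-725890) = -360929929360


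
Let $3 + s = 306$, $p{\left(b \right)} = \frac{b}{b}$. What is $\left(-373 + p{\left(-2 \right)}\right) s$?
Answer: $-112716$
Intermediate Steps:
$p{\left(b \right)} = 1$
$s = 303$ ($s = -3 + 306 = 303$)
$\left(-373 + p{\left(-2 \right)}\right) s = \left(-373 + 1\right) 303 = \left(-372\right) 303 = -112716$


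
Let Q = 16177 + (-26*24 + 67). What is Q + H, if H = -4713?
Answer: 10907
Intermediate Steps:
Q = 15620 (Q = 16177 + (-624 + 67) = 16177 - 557 = 15620)
Q + H = 15620 - 4713 = 10907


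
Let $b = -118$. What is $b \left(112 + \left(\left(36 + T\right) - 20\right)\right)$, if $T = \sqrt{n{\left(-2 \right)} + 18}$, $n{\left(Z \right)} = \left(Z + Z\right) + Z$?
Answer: $-15104 - 236 \sqrt{3} \approx -15513.0$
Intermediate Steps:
$n{\left(Z \right)} = 3 Z$ ($n{\left(Z \right)} = 2 Z + Z = 3 Z$)
$T = 2 \sqrt{3}$ ($T = \sqrt{3 \left(-2\right) + 18} = \sqrt{-6 + 18} = \sqrt{12} = 2 \sqrt{3} \approx 3.4641$)
$b \left(112 + \left(\left(36 + T\right) - 20\right)\right) = - 118 \left(112 - \left(-16 - 2 \sqrt{3}\right)\right) = - 118 \left(112 + \left(16 + 2 \sqrt{3}\right)\right) = - 118 \left(128 + 2 \sqrt{3}\right) = -15104 - 236 \sqrt{3}$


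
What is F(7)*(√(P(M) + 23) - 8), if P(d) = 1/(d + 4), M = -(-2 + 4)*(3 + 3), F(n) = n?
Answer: -56 + 7*√366/4 ≈ -22.521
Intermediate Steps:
M = -12 (M = -2*6 = -1*12 = -12)
P(d) = 1/(4 + d)
F(7)*(√(P(M) + 23) - 8) = 7*(√(1/(4 - 12) + 23) - 8) = 7*(√(1/(-8) + 23) - 8) = 7*(√(-⅛ + 23) - 8) = 7*(√(183/8) - 8) = 7*(√366/4 - 8) = 7*(-8 + √366/4) = -56 + 7*√366/4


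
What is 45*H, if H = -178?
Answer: -8010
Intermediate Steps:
45*H = 45*(-178) = -8010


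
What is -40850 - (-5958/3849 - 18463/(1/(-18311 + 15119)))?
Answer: -75664597132/1283 ≈ -5.8975e+7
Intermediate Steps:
-40850 - (-5958/3849 - 18463/(1/(-18311 + 15119))) = -40850 - (-5958*1/3849 - 18463/(1/(-3192))) = -40850 - (-1986/1283 - 18463/(-1/3192)) = -40850 - (-1986/1283 - 18463*(-3192)) = -40850 - (-1986/1283 + 58933896) = -40850 - 1*75612186582/1283 = -40850 - 75612186582/1283 = -75664597132/1283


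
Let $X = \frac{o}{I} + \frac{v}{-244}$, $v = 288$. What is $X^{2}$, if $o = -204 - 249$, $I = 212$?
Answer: $\frac{1840152609}{167236624} \approx 11.003$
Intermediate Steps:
$o = -453$ ($o = -204 - 249 = -453$)
$X = - \frac{42897}{12932}$ ($X = - \frac{453}{212} + \frac{288}{-244} = \left(-453\right) \frac{1}{212} + 288 \left(- \frac{1}{244}\right) = - \frac{453}{212} - \frac{72}{61} = - \frac{42897}{12932} \approx -3.3171$)
$X^{2} = \left(- \frac{42897}{12932}\right)^{2} = \frac{1840152609}{167236624}$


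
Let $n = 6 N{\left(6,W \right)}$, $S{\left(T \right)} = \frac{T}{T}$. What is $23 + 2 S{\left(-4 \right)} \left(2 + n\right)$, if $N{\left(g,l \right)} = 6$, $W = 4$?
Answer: $99$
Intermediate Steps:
$S{\left(T \right)} = 1$
$n = 36$ ($n = 6 \cdot 6 = 36$)
$23 + 2 S{\left(-4 \right)} \left(2 + n\right) = 23 + 2 \cdot 1 \left(2 + 36\right) = 23 + 2 \cdot 38 = 23 + 76 = 99$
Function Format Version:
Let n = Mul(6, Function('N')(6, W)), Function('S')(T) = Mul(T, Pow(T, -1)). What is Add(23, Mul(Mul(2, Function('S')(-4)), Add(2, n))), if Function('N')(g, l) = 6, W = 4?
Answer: 99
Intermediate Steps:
Function('S')(T) = 1
n = 36 (n = Mul(6, 6) = 36)
Add(23, Mul(Mul(2, Function('S')(-4)), Add(2, n))) = Add(23, Mul(Mul(2, 1), Add(2, 36))) = Add(23, Mul(2, 38)) = Add(23, 76) = 99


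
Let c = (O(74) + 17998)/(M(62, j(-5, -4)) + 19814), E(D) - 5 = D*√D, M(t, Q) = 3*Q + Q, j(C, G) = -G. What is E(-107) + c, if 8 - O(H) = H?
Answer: 58541/9915 - 107*I*√107 ≈ 5.9043 - 1106.8*I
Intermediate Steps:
O(H) = 8 - H
M(t, Q) = 4*Q
E(D) = 5 + D^(3/2) (E(D) = 5 + D*√D = 5 + D^(3/2))
c = 8966/9915 (c = ((8 - 1*74) + 17998)/(4*(-1*(-4)) + 19814) = ((8 - 74) + 17998)/(4*4 + 19814) = (-66 + 17998)/(16 + 19814) = 17932/19830 = 17932*(1/19830) = 8966/9915 ≈ 0.90429)
E(-107) + c = (5 + (-107)^(3/2)) + 8966/9915 = (5 - 107*I*√107) + 8966/9915 = 58541/9915 - 107*I*√107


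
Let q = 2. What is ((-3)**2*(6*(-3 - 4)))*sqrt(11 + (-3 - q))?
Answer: -378*sqrt(6) ≈ -925.91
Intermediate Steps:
((-3)**2*(6*(-3 - 4)))*sqrt(11 + (-3 - q)) = ((-3)**2*(6*(-3 - 4)))*sqrt(11 + (-3 - 1*2)) = (9*(6*(-7)))*sqrt(11 + (-3 - 2)) = (9*(-42))*sqrt(11 - 5) = -378*sqrt(6)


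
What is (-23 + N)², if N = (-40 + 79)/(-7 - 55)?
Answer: 2146225/3844 ≈ 558.33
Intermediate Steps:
N = -39/62 (N = 39/(-62) = 39*(-1/62) = -39/62 ≈ -0.62903)
(-23 + N)² = (-23 - 39/62)² = (-1465/62)² = 2146225/3844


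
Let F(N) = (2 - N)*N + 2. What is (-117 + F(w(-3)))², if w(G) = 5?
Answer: 16900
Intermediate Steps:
F(N) = 2 + N*(2 - N) (F(N) = N*(2 - N) + 2 = 2 + N*(2 - N))
(-117 + F(w(-3)))² = (-117 + (2 - 1*5² + 2*5))² = (-117 + (2 - 1*25 + 10))² = (-117 + (2 - 25 + 10))² = (-117 - 13)² = (-130)² = 16900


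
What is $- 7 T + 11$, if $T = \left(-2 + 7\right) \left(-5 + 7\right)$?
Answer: $-59$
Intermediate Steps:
$T = 10$ ($T = 5 \cdot 2 = 10$)
$- 7 T + 11 = \left(-7\right) 10 + 11 = -70 + 11 = -59$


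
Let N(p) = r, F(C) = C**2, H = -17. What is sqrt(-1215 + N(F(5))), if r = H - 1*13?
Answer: I*sqrt(1245) ≈ 35.285*I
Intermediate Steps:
r = -30 (r = -17 - 1*13 = -17 - 13 = -30)
N(p) = -30
sqrt(-1215 + N(F(5))) = sqrt(-1215 - 30) = sqrt(-1245) = I*sqrt(1245)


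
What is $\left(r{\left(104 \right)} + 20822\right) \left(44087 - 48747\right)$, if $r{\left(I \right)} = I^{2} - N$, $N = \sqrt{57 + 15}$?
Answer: $-147433080 + 27960 \sqrt{2} \approx -1.4739 \cdot 10^{8}$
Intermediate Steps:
$N = 6 \sqrt{2}$ ($N = \sqrt{72} = 6 \sqrt{2} \approx 8.4853$)
$r{\left(I \right)} = I^{2} - 6 \sqrt{2}$
$\left(r{\left(104 \right)} + 20822\right) \left(44087 - 48747\right) = \left(\left(104^{2} - 6 \sqrt{2}\right) + 20822\right) \left(44087 - 48747\right) = \left(\left(10816 - 6 \sqrt{2}\right) + 20822\right) \left(-4660\right) = \left(31638 - 6 \sqrt{2}\right) \left(-4660\right) = -147433080 + 27960 \sqrt{2}$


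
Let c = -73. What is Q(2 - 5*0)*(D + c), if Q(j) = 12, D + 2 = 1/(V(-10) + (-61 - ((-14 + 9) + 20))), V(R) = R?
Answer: -38706/43 ≈ -900.14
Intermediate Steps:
D = -173/86 (D = -2 + 1/(-10 + (-61 - ((-14 + 9) + 20))) = -2 + 1/(-10 + (-61 - (-5 + 20))) = -2 + 1/(-10 + (-61 - 1*15)) = -2 + 1/(-10 + (-61 - 15)) = -2 + 1/(-10 - 76) = -2 + 1/(-86) = -2 - 1/86 = -173/86 ≈ -2.0116)
Q(2 - 5*0)*(D + c) = 12*(-173/86 - 73) = 12*(-6451/86) = -38706/43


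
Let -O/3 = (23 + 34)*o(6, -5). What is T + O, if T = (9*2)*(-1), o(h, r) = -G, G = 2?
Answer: 324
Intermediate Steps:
o(h, r) = -2 (o(h, r) = -1*2 = -2)
O = 342 (O = -3*(23 + 34)*(-2) = -171*(-2) = -3*(-114) = 342)
T = -18 (T = 18*(-1) = -18)
T + O = -18 + 342 = 324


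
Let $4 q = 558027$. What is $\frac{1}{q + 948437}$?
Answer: $\frac{4}{4351775} \approx 9.1917 \cdot 10^{-7}$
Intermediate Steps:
$q = \frac{558027}{4}$ ($q = \frac{1}{4} \cdot 558027 = \frac{558027}{4} \approx 1.3951 \cdot 10^{5}$)
$\frac{1}{q + 948437} = \frac{1}{\frac{558027}{4} + 948437} = \frac{1}{\frac{4351775}{4}} = \frac{4}{4351775}$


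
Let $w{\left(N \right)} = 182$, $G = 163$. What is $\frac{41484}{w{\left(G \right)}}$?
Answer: $\frac{20742}{91} \approx 227.93$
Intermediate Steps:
$\frac{41484}{w{\left(G \right)}} = \frac{41484}{182} = 41484 \cdot \frac{1}{182} = \frac{20742}{91}$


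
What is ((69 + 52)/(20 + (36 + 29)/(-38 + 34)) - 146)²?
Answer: 2910436/225 ≈ 12935.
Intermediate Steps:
((69 + 52)/(20 + (36 + 29)/(-38 + 34)) - 146)² = (121/(20 + 65/(-4)) - 146)² = (121/(20 + 65*(-¼)) - 146)² = (121/(20 - 65/4) - 146)² = (121/(15/4) - 146)² = (121*(4/15) - 146)² = (484/15 - 146)² = (-1706/15)² = 2910436/225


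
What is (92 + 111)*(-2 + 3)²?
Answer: 203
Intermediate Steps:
(92 + 111)*(-2 + 3)² = 203*1² = 203*1 = 203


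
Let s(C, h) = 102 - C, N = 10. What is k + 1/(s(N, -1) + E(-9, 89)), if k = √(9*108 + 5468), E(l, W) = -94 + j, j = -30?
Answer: -1/32 + 2*√1610 ≈ 80.218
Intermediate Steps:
E(l, W) = -124 (E(l, W) = -94 - 30 = -124)
k = 2*√1610 (k = √(972 + 5468) = √6440 = 2*√1610 ≈ 80.250)
k + 1/(s(N, -1) + E(-9, 89)) = 2*√1610 + 1/((102 - 1*10) - 124) = 2*√1610 + 1/((102 - 10) - 124) = 2*√1610 + 1/(92 - 124) = 2*√1610 + 1/(-32) = 2*√1610 - 1/32 = -1/32 + 2*√1610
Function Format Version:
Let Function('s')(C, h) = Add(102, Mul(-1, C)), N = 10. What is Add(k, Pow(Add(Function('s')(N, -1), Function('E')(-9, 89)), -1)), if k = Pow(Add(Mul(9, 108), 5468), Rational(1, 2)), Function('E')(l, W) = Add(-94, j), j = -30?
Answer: Add(Rational(-1, 32), Mul(2, Pow(1610, Rational(1, 2)))) ≈ 80.218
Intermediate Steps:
Function('E')(l, W) = -124 (Function('E')(l, W) = Add(-94, -30) = -124)
k = Mul(2, Pow(1610, Rational(1, 2))) (k = Pow(Add(972, 5468), Rational(1, 2)) = Pow(6440, Rational(1, 2)) = Mul(2, Pow(1610, Rational(1, 2))) ≈ 80.250)
Add(k, Pow(Add(Function('s')(N, -1), Function('E')(-9, 89)), -1)) = Add(Mul(2, Pow(1610, Rational(1, 2))), Pow(Add(Add(102, Mul(-1, 10)), -124), -1)) = Add(Mul(2, Pow(1610, Rational(1, 2))), Pow(Add(Add(102, -10), -124), -1)) = Add(Mul(2, Pow(1610, Rational(1, 2))), Pow(Add(92, -124), -1)) = Add(Mul(2, Pow(1610, Rational(1, 2))), Pow(-32, -1)) = Add(Mul(2, Pow(1610, Rational(1, 2))), Rational(-1, 32)) = Add(Rational(-1, 32), Mul(2, Pow(1610, Rational(1, 2))))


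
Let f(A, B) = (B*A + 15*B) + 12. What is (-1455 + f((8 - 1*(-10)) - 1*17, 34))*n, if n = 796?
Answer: -715604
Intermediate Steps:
f(A, B) = 12 + 15*B + A*B (f(A, B) = (A*B + 15*B) + 12 = (15*B + A*B) + 12 = 12 + 15*B + A*B)
(-1455 + f((8 - 1*(-10)) - 1*17, 34))*n = (-1455 + (12 + 15*34 + ((8 - 1*(-10)) - 1*17)*34))*796 = (-1455 + (12 + 510 + ((8 + 10) - 17)*34))*796 = (-1455 + (12 + 510 + (18 - 17)*34))*796 = (-1455 + (12 + 510 + 1*34))*796 = (-1455 + (12 + 510 + 34))*796 = (-1455 + 556)*796 = -899*796 = -715604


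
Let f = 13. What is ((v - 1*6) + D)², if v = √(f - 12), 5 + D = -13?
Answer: 529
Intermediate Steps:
D = -18 (D = -5 - 13 = -18)
v = 1 (v = √(13 - 12) = √1 = 1)
((v - 1*6) + D)² = ((1 - 1*6) - 18)² = ((1 - 6) - 18)² = (-5 - 18)² = (-23)² = 529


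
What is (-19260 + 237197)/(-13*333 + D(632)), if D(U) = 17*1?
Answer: -217937/4312 ≈ -50.542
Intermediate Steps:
D(U) = 17
(-19260 + 237197)/(-13*333 + D(632)) = (-19260 + 237197)/(-13*333 + 17) = 217937/(-4329 + 17) = 217937/(-4312) = 217937*(-1/4312) = -217937/4312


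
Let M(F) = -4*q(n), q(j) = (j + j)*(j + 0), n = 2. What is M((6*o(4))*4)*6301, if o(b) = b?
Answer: -201632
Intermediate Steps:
q(j) = 2*j² (q(j) = (2*j)*j = 2*j²)
M(F) = -32 (M(F) = -8*2² = -8*4 = -4*8 = -32)
M((6*o(4))*4)*6301 = -32*6301 = -201632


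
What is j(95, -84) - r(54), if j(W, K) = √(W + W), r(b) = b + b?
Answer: -108 + √190 ≈ -94.216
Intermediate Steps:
r(b) = 2*b
j(W, K) = √2*√W (j(W, K) = √(2*W) = √2*√W)
j(95, -84) - r(54) = √2*√95 - 2*54 = √190 - 1*108 = √190 - 108 = -108 + √190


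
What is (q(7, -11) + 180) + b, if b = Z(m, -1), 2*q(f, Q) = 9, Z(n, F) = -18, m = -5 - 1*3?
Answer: 333/2 ≈ 166.50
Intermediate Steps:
m = -8 (m = -5 - 3 = -8)
q(f, Q) = 9/2 (q(f, Q) = (½)*9 = 9/2)
b = -18
(q(7, -11) + 180) + b = (9/2 + 180) - 18 = 369/2 - 18 = 333/2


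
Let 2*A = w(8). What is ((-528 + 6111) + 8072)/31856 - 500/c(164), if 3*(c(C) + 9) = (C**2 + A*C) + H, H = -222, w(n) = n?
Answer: 108346155/289921456 ≈ 0.37371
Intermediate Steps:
A = 4 (A = (1/2)*8 = 4)
c(C) = -83 + C**2/3 + 4*C/3 (c(C) = -9 + ((C**2 + 4*C) - 222)/3 = -9 + (-222 + C**2 + 4*C)/3 = -9 + (-74 + C**2/3 + 4*C/3) = -83 + C**2/3 + 4*C/3)
((-528 + 6111) + 8072)/31856 - 500/c(164) = ((-528 + 6111) + 8072)/31856 - 500/(-83 + (1/3)*164**2 + (4/3)*164) = (5583 + 8072)*(1/31856) - 500/(-83 + (1/3)*26896 + 656/3) = 13655*(1/31856) - 500/(-83 + 26896/3 + 656/3) = 13655/31856 - 500/9101 = 108346155/289921456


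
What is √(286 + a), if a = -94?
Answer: 8*√3 ≈ 13.856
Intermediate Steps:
√(286 + a) = √(286 - 94) = √192 = 8*√3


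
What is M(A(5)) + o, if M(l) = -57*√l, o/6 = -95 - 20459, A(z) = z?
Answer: -123324 - 57*√5 ≈ -1.2345e+5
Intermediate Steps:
o = -123324 (o = 6*(-95 - 20459) = 6*(-20554) = -123324)
M(A(5)) + o = -57*√5 - 123324 = -123324 - 57*√5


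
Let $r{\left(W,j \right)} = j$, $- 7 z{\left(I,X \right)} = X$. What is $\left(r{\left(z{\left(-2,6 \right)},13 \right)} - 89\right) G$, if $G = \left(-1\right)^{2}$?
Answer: $-76$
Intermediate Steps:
$z{\left(I,X \right)} = - \frac{X}{7}$
$G = 1$
$\left(r{\left(z{\left(-2,6 \right)},13 \right)} - 89\right) G = \left(13 - 89\right) 1 = \left(-76\right) 1 = -76$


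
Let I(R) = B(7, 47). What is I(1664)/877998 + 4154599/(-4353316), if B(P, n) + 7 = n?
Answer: -165797976371/173736488244 ≈ -0.95431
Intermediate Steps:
B(P, n) = -7 + n
I(R) = 40 (I(R) = -7 + 47 = 40)
I(1664)/877998 + 4154599/(-4353316) = 40/877998 + 4154599/(-4353316) = 40*(1/877998) + 4154599*(-1/4353316) = 20/438999 - 4154599/4353316 = -165797976371/173736488244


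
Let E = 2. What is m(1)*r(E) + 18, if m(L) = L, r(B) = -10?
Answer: 8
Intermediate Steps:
m(1)*r(E) + 18 = 1*(-10) + 18 = -10 + 18 = 8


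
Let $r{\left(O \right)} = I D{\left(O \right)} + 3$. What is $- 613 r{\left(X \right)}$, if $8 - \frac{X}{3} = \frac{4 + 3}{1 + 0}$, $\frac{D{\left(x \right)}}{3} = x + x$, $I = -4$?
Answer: $42297$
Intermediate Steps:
$D{\left(x \right)} = 6 x$ ($D{\left(x \right)} = 3 \left(x + x\right) = 3 \cdot 2 x = 6 x$)
$X = 3$ ($X = 24 - 3 \frac{4 + 3}{1 + 0} = 24 - 3 \cdot \frac{7}{1} = 24 - 3 \cdot 7 \cdot 1 = 24 - 21 = 3$)
$r{\left(O \right)} = 3 - 24 O$ ($r{\left(O \right)} = - 4 \cdot 6 O + 3 = - 24 O + 3 = 3 - 24 O$)
$- 613 r{\left(X \right)} = - 613 \left(3 - 72\right) = \left(-613\right) \left(-69\right) = 42297$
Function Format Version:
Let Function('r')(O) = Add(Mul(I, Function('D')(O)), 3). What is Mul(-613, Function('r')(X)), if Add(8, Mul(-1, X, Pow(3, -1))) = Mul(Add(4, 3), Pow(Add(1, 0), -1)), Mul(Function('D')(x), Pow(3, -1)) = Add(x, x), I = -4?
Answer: 42297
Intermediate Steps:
Function('D')(x) = Mul(6, x) (Function('D')(x) = Mul(3, Add(x, x)) = Mul(3, Mul(2, x)) = Mul(6, x))
X = 3 (X = Add(24, Mul(-3, Mul(Add(4, 3), Pow(Add(1, 0), -1)))) = Add(24, Mul(-3, Mul(7, Pow(1, -1)))) = Add(24, Mul(-3, Mul(7, 1))) = Add(24, Mul(-3, 7)) = Add(24, -21) = 3)
Function('r')(O) = Add(3, Mul(-24, O)) (Function('r')(O) = Add(Mul(-4, Mul(6, O)), 3) = Add(Mul(-24, O), 3) = Add(3, Mul(-24, O)))
Mul(-613, Function('r')(X)) = Mul(-613, Add(3, Mul(-24, 3))) = Mul(-613, Add(3, -72)) = Mul(-613, -69) = 42297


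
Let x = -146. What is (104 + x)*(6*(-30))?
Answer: 7560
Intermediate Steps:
(104 + x)*(6*(-30)) = (104 - 146)*(6*(-30)) = -42*(-180) = 7560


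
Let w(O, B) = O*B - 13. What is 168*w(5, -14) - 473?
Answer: -14417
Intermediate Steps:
w(O, B) = -13 + B*O (w(O, B) = B*O - 13 = -13 + B*O)
168*w(5, -14) - 473 = 168*(-13 - 14*5) - 473 = 168*(-13 - 70) - 473 = 168*(-83) - 473 = -13944 - 473 = -14417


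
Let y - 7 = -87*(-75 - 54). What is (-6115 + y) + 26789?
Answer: 31904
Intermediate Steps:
y = 11230 (y = 7 - 87*(-75 - 54) = 7 - 87*(-129) = 7 + 11223 = 11230)
(-6115 + y) + 26789 = (-6115 + 11230) + 26789 = 5115 + 26789 = 31904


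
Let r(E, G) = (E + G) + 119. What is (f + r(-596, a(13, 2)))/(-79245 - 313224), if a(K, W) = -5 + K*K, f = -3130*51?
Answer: 22849/56067 ≈ 0.40753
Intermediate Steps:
f = -159630
a(K, W) = -5 + K²
r(E, G) = 119 + E + G
(f + r(-596, a(13, 2)))/(-79245 - 313224) = (-159630 + (119 - 596 + (-5 + 13²)))/(-79245 - 313224) = (-159630 + (119 - 596 + (-5 + 169)))/(-392469) = (-159630 + (119 - 596 + 164))*(-1/392469) = (-159630 - 313)*(-1/392469) = -159943*(-1/392469) = 22849/56067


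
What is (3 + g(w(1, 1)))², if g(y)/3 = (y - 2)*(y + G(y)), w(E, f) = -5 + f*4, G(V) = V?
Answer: 441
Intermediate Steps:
w(E, f) = -5 + 4*f
g(y) = 6*y*(-2 + y) (g(y) = 3*((y - 2)*(y + y)) = 3*((-2 + y)*(2*y)) = 3*(2*y*(-2 + y)) = 6*y*(-2 + y))
(3 + g(w(1, 1)))² = (3 + 6*(-5 + 4*1)*(-2 + (-5 + 4*1)))² = (3 + 6*(-5 + 4)*(-2 + (-5 + 4)))² = (3 + 6*(-1)*(-2 - 1))² = (3 + 6*(-1)*(-3))² = (3 + 18)² = 21² = 441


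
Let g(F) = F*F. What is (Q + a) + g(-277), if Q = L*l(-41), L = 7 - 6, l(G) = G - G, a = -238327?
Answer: -161598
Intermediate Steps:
l(G) = 0
L = 1
g(F) = F**2
Q = 0 (Q = 1*0 = 0)
(Q + a) + g(-277) = (0 - 238327) + (-277)**2 = -238327 + 76729 = -161598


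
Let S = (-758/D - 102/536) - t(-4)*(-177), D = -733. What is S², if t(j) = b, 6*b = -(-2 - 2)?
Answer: 545042859899409/38590245136 ≈ 14124.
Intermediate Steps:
b = ⅔ (b = (-(-2 - 2))/6 = (-1*(-4))/6 = (⅙)*4 = ⅔ ≈ 0.66667)
t(j) = ⅔
S = 23346153/196444 (S = (-758/(-733) - 102/536) - 2*(-177)/3 = (-758*(-1/733) - 102*1/536) - 1*(-118) = (758/733 - 51/268) + 118 = 165761/196444 + 118 = 23346153/196444 ≈ 118.84)
S² = (23346153/196444)² = 545042859899409/38590245136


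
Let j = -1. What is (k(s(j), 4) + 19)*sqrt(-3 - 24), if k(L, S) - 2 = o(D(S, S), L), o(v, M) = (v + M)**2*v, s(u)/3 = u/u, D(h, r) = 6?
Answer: 1521*I*sqrt(3) ≈ 2634.4*I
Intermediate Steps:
s(u) = 3 (s(u) = 3*(u/u) = 3*1 = 3)
o(v, M) = v*(M + v)**2 (o(v, M) = (M + v)**2*v = v*(M + v)**2)
k(L, S) = 2 + 6*(6 + L)**2 (k(L, S) = 2 + 6*(L + 6)**2 = 2 + 6*(6 + L)**2)
(k(s(j), 4) + 19)*sqrt(-3 - 24) = ((2 + 6*(6 + 3)**2) + 19)*sqrt(-3 - 24) = ((2 + 6*9**2) + 19)*sqrt(-27) = ((2 + 6*81) + 19)*(3*I*sqrt(3)) = ((2 + 486) + 19)*(3*I*sqrt(3)) = (488 + 19)*(3*I*sqrt(3)) = 507*(3*I*sqrt(3)) = 1521*I*sqrt(3)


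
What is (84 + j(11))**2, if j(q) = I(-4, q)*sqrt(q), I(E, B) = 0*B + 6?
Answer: 7452 + 1008*sqrt(11) ≈ 10795.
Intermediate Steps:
I(E, B) = 6 (I(E, B) = 0 + 6 = 6)
j(q) = 6*sqrt(q)
(84 + j(11))**2 = (84 + 6*sqrt(11))**2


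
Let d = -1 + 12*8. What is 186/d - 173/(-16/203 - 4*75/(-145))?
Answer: -3261161/38380 ≈ -84.970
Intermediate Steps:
d = 95 (d = -1 + 96 = 95)
186/d - 173/(-16/203 - 4*75/(-145)) = 186/95 - 173/(-16/203 - 4*75/(-145)) = 186*(1/95) - 173/(-16*1/203 - 300*(-1/145)) = 186/95 - 173/(-16/203 + 60/29) = 186/95 - 173/404/203 = 186/95 - 173*203/404 = 186/95 - 35119/404 = -3261161/38380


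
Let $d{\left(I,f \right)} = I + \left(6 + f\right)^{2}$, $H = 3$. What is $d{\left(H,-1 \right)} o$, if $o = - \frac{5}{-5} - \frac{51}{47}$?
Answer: $- \frac{112}{47} \approx -2.383$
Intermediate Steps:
$o = - \frac{4}{47}$ ($o = \left(-5\right) \left(- \frac{1}{5}\right) - \frac{51}{47} = 1 - \frac{51}{47} = - \frac{4}{47} \approx -0.085106$)
$d{\left(H,-1 \right)} o = \left(3 + \left(6 - 1\right)^{2}\right) \left(- \frac{4}{47}\right) = \left(3 + 5^{2}\right) \left(- \frac{4}{47}\right) = \left(3 + 25\right) \left(- \frac{4}{47}\right) = 28 \left(- \frac{4}{47}\right) = - \frac{112}{47}$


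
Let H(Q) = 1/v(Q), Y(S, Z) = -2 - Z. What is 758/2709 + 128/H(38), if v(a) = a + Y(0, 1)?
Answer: 12137078/2709 ≈ 4480.3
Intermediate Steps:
v(a) = -3 + a (v(a) = a + (-2 - 1*1) = a + (-2 - 1) = a - 3 = -3 + a)
H(Q) = 1/(-3 + Q)
758/2709 + 128/H(38) = 758/2709 + 128/(1/(-3 + 38)) = 758*(1/2709) + 128/(1/35) = 758/2709 + 128/(1/35) = 758/2709 + 128*35 = 758/2709 + 4480 = 12137078/2709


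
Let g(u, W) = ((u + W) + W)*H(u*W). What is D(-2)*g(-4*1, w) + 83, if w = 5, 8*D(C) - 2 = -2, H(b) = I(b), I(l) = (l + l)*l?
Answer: 83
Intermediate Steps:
I(l) = 2*l**2 (I(l) = (2*l)*l = 2*l**2)
H(b) = 2*b**2
D(C) = 0 (D(C) = 1/4 + (1/8)*(-2) = 1/4 - 1/4 = 0)
g(u, W) = 2*W**2*u**2*(u + 2*W) (g(u, W) = ((u + W) + W)*(2*(u*W)**2) = ((W + u) + W)*(2*(W*u)**2) = (u + 2*W)*(2*(W**2*u**2)) = (u + 2*W)*(2*W**2*u**2) = 2*W**2*u**2*(u + 2*W))
D(-2)*g(-4*1, w) + 83 = 0*(2*5**2*(-4*1)**2*(-4*1 + 2*5)) + 83 = 0*(2*25*(-4)**2*(-4 + 10)) + 83 = 0*(2*25*16*6) + 83 = 0*4800 + 83 = 0 + 83 = 83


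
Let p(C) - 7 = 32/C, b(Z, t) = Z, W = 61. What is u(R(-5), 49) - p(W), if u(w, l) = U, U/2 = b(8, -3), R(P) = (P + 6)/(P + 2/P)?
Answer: 517/61 ≈ 8.4754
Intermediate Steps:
R(P) = (6 + P)/(P + 2/P)
p(C) = 7 + 32/C
U = 16 (U = 2*8 = 16)
u(w, l) = 16
u(R(-5), 49) - p(W) = 16 - (7 + 32/61) = 16 - 1*459/61 = 16 - 459/61 = 517/61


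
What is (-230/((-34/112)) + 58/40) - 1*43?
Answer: 243473/340 ≈ 716.10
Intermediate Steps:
(-230/((-34/112)) + 58/40) - 1*43 = (-230/((-34*1/112)) + 58*(1/40)) - 43 = (-230/(-17/56) + 29/20) - 43 = (-230*(-56/17) + 29/20) - 43 = (12880/17 + 29/20) - 43 = 258093/340 - 43 = 243473/340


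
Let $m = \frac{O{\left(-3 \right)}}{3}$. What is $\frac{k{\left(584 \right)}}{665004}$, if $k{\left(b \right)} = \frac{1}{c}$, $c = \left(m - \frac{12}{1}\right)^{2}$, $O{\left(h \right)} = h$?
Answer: $\frac{1}{112385676} \approx 8.8979 \cdot 10^{-9}$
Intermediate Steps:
$m = -1$ ($m = - \frac{3}{3} = \left(-3\right) \frac{1}{3} = -1$)
$c = 169$ ($c = \left(-1 - \frac{12}{1}\right)^{2} = \left(-1 - 12\right)^{2} = \left(-13\right)^{2} = 169$)
$k{\left(b \right)} = \frac{1}{169}$
$\frac{k{\left(584 \right)}}{665004} = \frac{1}{169 \cdot 665004} = \frac{1}{169} \cdot \frac{1}{665004} = \frac{1}{112385676}$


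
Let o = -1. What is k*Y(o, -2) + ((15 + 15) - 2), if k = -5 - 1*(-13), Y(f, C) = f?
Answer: 20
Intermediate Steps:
k = 8 (k = -5 + 13 = 8)
k*Y(o, -2) + ((15 + 15) - 2) = 8*(-1) + ((15 + 15) - 2) = -8 + (30 - 2) = -8 + 28 = 20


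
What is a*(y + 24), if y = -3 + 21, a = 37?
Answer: 1554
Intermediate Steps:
y = 18
a*(y + 24) = 37*(18 + 24) = 37*42 = 1554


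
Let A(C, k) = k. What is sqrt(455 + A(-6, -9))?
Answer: sqrt(446) ≈ 21.119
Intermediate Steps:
sqrt(455 + A(-6, -9)) = sqrt(455 - 9) = sqrt(446)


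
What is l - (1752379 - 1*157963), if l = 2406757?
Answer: 812341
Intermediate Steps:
l - (1752379 - 1*157963) = 2406757 - (1752379 - 1*157963) = 2406757 - (1752379 - 157963) = 2406757 - 1*1594416 = 2406757 - 1594416 = 812341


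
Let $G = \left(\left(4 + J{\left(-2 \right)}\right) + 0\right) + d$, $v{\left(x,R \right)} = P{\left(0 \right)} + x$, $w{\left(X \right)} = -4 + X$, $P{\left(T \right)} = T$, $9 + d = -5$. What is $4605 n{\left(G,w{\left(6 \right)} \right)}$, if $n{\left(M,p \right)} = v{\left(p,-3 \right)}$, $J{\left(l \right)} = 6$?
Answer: $9210$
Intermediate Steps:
$d = -14$ ($d = -9 - 5 = -14$)
$v{\left(x,R \right)} = x$ ($v{\left(x,R \right)} = 0 + x = x$)
$G = -4$ ($G = \left(\left(4 + 6\right) + 0\right) - 14 = \left(10 + 0\right) - 14 = 10 - 14 = -4$)
$n{\left(M,p \right)} = p$
$4605 n{\left(G,w{\left(6 \right)} \right)} = 4605 \left(-4 + 6\right) = 4605 \cdot 2 = 9210$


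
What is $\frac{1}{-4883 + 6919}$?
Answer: $\frac{1}{2036} \approx 0.00049116$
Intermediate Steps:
$\frac{1}{-4883 + 6919} = \frac{1}{2036}$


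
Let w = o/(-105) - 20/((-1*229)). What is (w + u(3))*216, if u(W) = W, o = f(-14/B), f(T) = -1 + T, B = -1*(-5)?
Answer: 27037872/40075 ≈ 674.68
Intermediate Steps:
B = 5
o = -19/5 (o = -1 - 14/5 = -19/5 ≈ -3.8000)
w = 14851/120225 (w = -19/5/(-105) - 20/((-1*229)) = -19/5*(-1/105) - 20/(-229) = 19/525 - 20*(-1/229) = 19/525 + 20/229 = 14851/120225 ≈ 0.12353)
(w + u(3))*216 = (14851/120225 + 3)*216 = (375526/120225)*216 = 27037872/40075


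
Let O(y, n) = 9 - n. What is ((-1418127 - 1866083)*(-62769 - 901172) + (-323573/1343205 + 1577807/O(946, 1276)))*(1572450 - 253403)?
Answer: 1015225498331544455996008204/243120105 ≈ 4.1758e+18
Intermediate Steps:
((-1418127 - 1866083)*(-62769 - 901172) + (-323573/1343205 + 1577807/O(946, 1276)))*(1572450 - 253403) = ((-1418127 - 1866083)*(-62769 - 901172) + (-323573/1343205 + 1577807/(9 - 1*1276)))*(1572450 - 253403) = (-3284210*(-963941) + (-323573*1/1343205 + 1577807/(9 - 1276)))*1319047 = (3165784671610 + (-323573/1343205 + 1577807/(-1267)))*1319047 = (3165784671610 + (-323573/1343205 + 1577807*(-1/1267)))*1319047 = (3165784671610 + (-323573/1343205 - 225401/181))*1319047 = (3165784671610 - 302818316918/243120105)*1319047 = (769665901466395402132/243120105)*1319047 = 1015225498331544455996008204/243120105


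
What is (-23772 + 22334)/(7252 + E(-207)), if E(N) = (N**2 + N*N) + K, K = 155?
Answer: -1438/93105 ≈ -0.015445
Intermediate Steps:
E(N) = 155 + 2*N**2 (E(N) = (N**2 + N*N) + 155 = (N**2 + N**2) + 155 = 2*N**2 + 155 = 155 + 2*N**2)
(-23772 + 22334)/(7252 + E(-207)) = (-23772 + 22334)/(7252 + (155 + 2*(-207)**2)) = -1438/(7252 + (155 + 2*42849)) = -1438/(7252 + (155 + 85698)) = -1438/(7252 + 85853) = -1438/93105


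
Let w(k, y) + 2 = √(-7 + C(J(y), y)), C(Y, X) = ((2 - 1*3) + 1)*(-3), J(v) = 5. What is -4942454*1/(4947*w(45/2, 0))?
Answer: 898628/4947 + 449314*I*√7/4947 ≈ 181.65 + 240.3*I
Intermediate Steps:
C(Y, X) = 0 (C(Y, X) = ((2 - 3) + 1)*(-3) = (-1 + 1)*(-3) = 0*(-3) = 0)
w(k, y) = -2 + I*√7 (w(k, y) = -2 + √(-7 + 0) = -2 + √(-7) = -2 + I*√7)
-4942454*1/(4947*w(45/2, 0)) = -4942454*1/(4947*(-2 + I*√7)) = -4942454/(-9894 + 4947*I*√7)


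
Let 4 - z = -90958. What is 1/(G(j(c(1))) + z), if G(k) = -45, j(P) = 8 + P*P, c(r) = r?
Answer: 1/90917 ≈ 1.0999e-5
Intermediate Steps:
j(P) = 8 + P²
z = 90962 (z = 4 - 1*(-90958) = 4 + 90958 = 90962)
1/(G(j(c(1))) + z) = 1/(-45 + 90962) = 1/90917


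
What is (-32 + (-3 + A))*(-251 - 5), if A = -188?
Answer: 57088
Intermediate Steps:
(-32 + (-3 + A))*(-251 - 5) = (-32 + (-3 - 188))*(-251 - 5) = (-32 - 191)*(-256) = -223*(-256) = 57088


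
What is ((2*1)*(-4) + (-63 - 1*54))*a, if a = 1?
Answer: -125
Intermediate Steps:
((2*1)*(-4) + (-63 - 1*54))*a = ((2*1)*(-4) + (-63 - 1*54))*1 = (2*(-4) + (-63 - 54))*1 = (-8 - 117)*1 = -125*1 = -125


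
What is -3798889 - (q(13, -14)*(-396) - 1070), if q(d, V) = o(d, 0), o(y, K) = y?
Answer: -3792671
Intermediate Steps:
q(d, V) = d
-3798889 - (q(13, -14)*(-396) - 1070) = -3798889 - (13*(-396) - 1070) = -3798889 - (-5148 - 1070) = -3798889 - 1*(-6218) = -3798889 + 6218 = -3792671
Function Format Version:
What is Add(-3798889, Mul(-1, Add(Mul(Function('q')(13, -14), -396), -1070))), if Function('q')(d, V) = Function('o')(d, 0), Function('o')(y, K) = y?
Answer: -3792671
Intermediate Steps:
Function('q')(d, V) = d
Add(-3798889, Mul(-1, Add(Mul(Function('q')(13, -14), -396), -1070))) = Add(-3798889, Mul(-1, Add(Mul(13, -396), -1070))) = Add(-3798889, Mul(-1, Add(-5148, -1070))) = Add(-3798889, Mul(-1, -6218)) = Add(-3798889, 6218) = -3792671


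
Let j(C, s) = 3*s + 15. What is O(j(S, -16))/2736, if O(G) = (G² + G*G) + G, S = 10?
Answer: 715/912 ≈ 0.78399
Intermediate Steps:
j(C, s) = 15 + 3*s
O(G) = G + 2*G² (O(G) = (G² + G²) + G = 2*G² + G = G + 2*G²)
O(j(S, -16))/2736 = ((15 + 3*(-16))*(1 + 2*(15 + 3*(-16))))/2736 = ((15 - 48)*(1 + 2*(15 - 48)))*(1/2736) = -33*(1 + 2*(-33))*(1/2736) = -33*(1 - 66)*(1/2736) = -33*(-65)*(1/2736) = 2145*(1/2736) = 715/912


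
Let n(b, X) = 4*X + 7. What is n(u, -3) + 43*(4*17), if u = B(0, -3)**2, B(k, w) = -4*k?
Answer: 2919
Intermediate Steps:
u = 0 (u = (-4*0)**2 = 0**2 = 0)
n(b, X) = 7 + 4*X
n(u, -3) + 43*(4*17) = (7 + 4*(-3)) + 43*(4*17) = (7 - 12) + 43*68 = -5 + 2924 = 2919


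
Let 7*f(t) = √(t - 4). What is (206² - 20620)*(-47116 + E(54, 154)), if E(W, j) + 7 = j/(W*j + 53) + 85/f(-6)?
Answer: -8603624635128/8369 - 1298052*I*√10 ≈ -1.028e+9 - 4.1048e+6*I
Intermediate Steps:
f(t) = √(-4 + t)/7 (f(t) = √(t - 4)/7 = √(-4 + t)/7)
E(W, j) = -7 + j/(53 + W*j) - 119*I*√10/2 (E(W, j) = -7 + (j/(W*j + 53) + 85/((√(-4 - 6)/7))) = -7 + (j/(53 + W*j) + 85/((√(-10)/7))) = -7 + (j/(53 + W*j) + 85/(((I*√10)/7))) = -7 + (j/(53 + W*j) + 85/((I*√10/7))) = -7 + (j/(53 + W*j) + 85*(-7*I*√10/10)) = -7 + (j/(53 + W*j) - 119*I*√10/2) = -7 + j/(53 + W*j) - 119*I*√10/2)
(206² - 20620)*(-47116 + E(54, 154)) = (206² - 20620)*(-47116 + (-742 + 2*154 - 6307*I*√10 - 14*54*154 - 119*I*54*154*√10)/(2*(53 + 54*154))) = (42436 - 20620)*(-47116 + (-742 + 308 - 6307*I*√10 - 116424 - 989604*I*√10)/(2*(53 + 8316))) = 21816*(-47116 + (½)*(-116858 - 995911*I*√10)/8369) = 21816*(-47116 + (½)*(1/8369)*(-116858 - 995911*I*√10)) = 21816*(-47116 + (-58429/8369 - 119*I*√10/2)) = 21816*(-394372233/8369 - 119*I*√10/2) = -8603624635128/8369 - 1298052*I*√10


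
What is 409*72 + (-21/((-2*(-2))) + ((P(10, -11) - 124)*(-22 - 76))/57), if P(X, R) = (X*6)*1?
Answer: 6738035/228 ≈ 29553.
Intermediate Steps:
P(X, R) = 6*X (P(X, R) = (6*X)*1 = 6*X)
409*72 + (-21/((-2*(-2))) + ((P(10, -11) - 124)*(-22 - 76))/57) = 409*72 + (-21/((-2*(-2))) + ((6*10 - 124)*(-22 - 76))/57) = 29448 + (-21/4 + ((60 - 124)*(-98))*(1/57)) = 29448 + (-21*1/4 - 64*(-98)*(1/57)) = 29448 + (-21/4 + 6272*(1/57)) = 29448 + (-21/4 + 6272/57) = 29448 + 23891/228 = 6738035/228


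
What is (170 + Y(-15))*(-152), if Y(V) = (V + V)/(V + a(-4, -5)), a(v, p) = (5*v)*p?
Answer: -438368/17 ≈ -25786.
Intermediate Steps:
a(v, p) = 5*p*v
Y(V) = 2*V/(100 + V) (Y(V) = (V + V)/(V + 5*(-5)*(-4)) = (2*V)/(V + 100) = (2*V)/(100 + V) = 2*V/(100 + V))
(170 + Y(-15))*(-152) = (170 + 2*(-15)/(100 - 15))*(-152) = (170 + 2*(-15)/85)*(-152) = (170 + 2*(-15)*(1/85))*(-152) = (170 - 6/17)*(-152) = (2884/17)*(-152) = -438368/17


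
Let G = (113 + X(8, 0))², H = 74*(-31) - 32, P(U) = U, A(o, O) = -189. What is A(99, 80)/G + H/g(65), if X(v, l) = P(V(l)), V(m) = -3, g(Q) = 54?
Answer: -14077403/326700 ≈ -43.090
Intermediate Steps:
X(v, l) = -3
H = -2326 (H = -2294 - 32 = -2326)
G = 12100 (G = (113 - 3)² = 110² = 12100)
A(99, 80)/G + H/g(65) = -189/12100 - 2326/54 = -189*1/12100 - 2326*1/54 = -189/12100 - 1163/27 = -14077403/326700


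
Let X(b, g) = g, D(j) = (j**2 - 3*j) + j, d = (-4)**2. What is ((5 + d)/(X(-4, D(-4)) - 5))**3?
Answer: 9261/6859 ≈ 1.3502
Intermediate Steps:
d = 16
D(j) = j**2 - 2*j
((5 + d)/(X(-4, D(-4)) - 5))**3 = ((5 + 16)/(-4*(-2 - 4) - 5))**3 = (21/(-4*(-6) - 5))**3 = (21/(24 - 5))**3 = (21/19)**3 = 9261/6859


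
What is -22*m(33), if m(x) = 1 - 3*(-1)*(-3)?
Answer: 176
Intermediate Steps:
m(x) = -8 (m(x) = 1 + 3*(-3) = 1 - 9 = -8)
-22*m(33) = -22*(-8) = 176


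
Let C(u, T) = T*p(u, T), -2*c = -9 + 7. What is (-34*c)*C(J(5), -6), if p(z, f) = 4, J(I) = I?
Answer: 816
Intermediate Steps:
c = 1 (c = -(-9 + 7)/2 = -½*(-2) = 1)
C(u, T) = 4*T (C(u, T) = T*4 = 4*T)
(-34*c)*C(J(5), -6) = (-34*1)*(4*(-6)) = -34*(-24) = 816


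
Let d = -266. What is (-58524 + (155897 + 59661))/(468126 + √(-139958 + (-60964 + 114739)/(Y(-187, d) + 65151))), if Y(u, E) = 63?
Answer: 19728361695032/58811244349007 - 157034*I*√816487083942/529301199141063 ≈ 0.33545 - 0.00026808*I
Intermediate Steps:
(-58524 + (155897 + 59661))/(468126 + √(-139958 + (-60964 + 114739)/(Y(-187, d) + 65151))) = (-58524 + (155897 + 59661))/(468126 + √(-139958 + (-60964 + 114739)/(63 + 65151))) = (-58524 + 215558)/(468126 + √(-139958 + 53775/65214)) = 157034/(468126 + √(-139958 + 53775*(1/65214))) = 157034/(468126 + √(-139958 + 5975/7246)) = 157034/(468126 + √(-1014129693/7246)) = 157034/(468126 + 3*I*√816487083942/7246)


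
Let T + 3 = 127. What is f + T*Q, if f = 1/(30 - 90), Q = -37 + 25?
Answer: -89281/60 ≈ -1488.0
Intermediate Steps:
T = 124 (T = -3 + 127 = 124)
Q = -12
f = -1/60 (f = 1/(-60) = -1/60 ≈ -0.016667)
f + T*Q = -1/60 + 124*(-12) = -1/60 - 1488 = -89281/60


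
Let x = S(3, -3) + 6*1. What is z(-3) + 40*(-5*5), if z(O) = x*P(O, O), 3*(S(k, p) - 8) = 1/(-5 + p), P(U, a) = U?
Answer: -8335/8 ≈ -1041.9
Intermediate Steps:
S(k, p) = 8 + 1/(3*(-5 + p))
x = 335/24 (x = (-119 + 24*(-3))/(3*(-5 - 3)) + 6*1 = (⅓)*(-119 - 72)/(-8) + 6 = (⅓)*(-⅛)*(-191) + 6 = 191/24 + 6 = 335/24 ≈ 13.958)
z(O) = 335*O/24
z(-3) + 40*(-5*5) = (335/24)*(-3) + 40*(-5*5) = -335/8 + 40*(-25) = -335/8 - 1000 = -8335/8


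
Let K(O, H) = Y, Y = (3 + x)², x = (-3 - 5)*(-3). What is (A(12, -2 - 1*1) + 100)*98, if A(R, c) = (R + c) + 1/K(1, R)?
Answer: 7787276/729 ≈ 10682.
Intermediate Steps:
x = 24 (x = -8*(-3) = 24)
Y = 729 (Y = (3 + 24)² = 27² = 729)
K(O, H) = 729
A(R, c) = 1/729 + R + c (A(R, c) = (R + c) + 1/729 = 1/729 + R + c)
(A(12, -2 - 1*1) + 100)*98 = ((1/729 + 12 + (-2 - 1*1)) + 100)*98 = ((1/729 + 12 + (-2 - 1)) + 100)*98 = ((1/729 + 12 - 3) + 100)*98 = (6562/729 + 100)*98 = (79462/729)*98 = 7787276/729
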